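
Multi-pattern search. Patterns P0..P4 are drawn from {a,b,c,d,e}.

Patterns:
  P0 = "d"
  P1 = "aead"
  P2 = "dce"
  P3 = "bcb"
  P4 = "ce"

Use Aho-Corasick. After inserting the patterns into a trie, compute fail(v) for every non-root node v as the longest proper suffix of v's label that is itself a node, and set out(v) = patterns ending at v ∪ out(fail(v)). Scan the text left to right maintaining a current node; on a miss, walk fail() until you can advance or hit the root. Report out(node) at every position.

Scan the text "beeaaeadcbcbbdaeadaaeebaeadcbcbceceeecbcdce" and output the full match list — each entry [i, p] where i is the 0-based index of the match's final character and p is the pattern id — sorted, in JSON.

Construct AC machine:
Trie nodes:
  0='ε' goto a→2 b→8 c→11 d→1
  1='d' goto c→6  ←P0
  2='a' goto e→3
  3='ae' goto a→4
  4='aea' goto d→5
  5='aead' goto ·  ←P1
  6='dc' goto e→7
  7='dce' goto ·  ←P2
  8='b' goto c→9
  9='bc' goto b→10
  10='bcb' goto ·  ←P3
  11='c' goto e→12
  12='ce' goto ·  ←P4

BFS fail/out derivation:
  fail(1) 'd': from fail(0)=0 chase 'd': 0 ⇒ 0;  out={0}∪out(0)={0}
  fail(2) 'a': from fail(0)=0 chase 'a': 0 ⇒ 0;  out=∅∪out(0)=∅
  fail(8) 'b': from fail(0)=0 chase 'b': 0 ⇒ 0;  out=∅∪out(0)=∅
  fail(11) 'c': from fail(0)=0 chase 'c': 0 ⇒ 0;  out=∅∪out(0)=∅
  fail(3) 'ae': from fail(2)=0 chase 'e': 0 ⇒ 0;  out=∅∪out(0)=∅
  fail(6) 'dc': from fail(1)=0 chase 'c': 0 ⇒ 11;  out=∅∪out(11)=∅
  fail(9) 'bc': from fail(8)=0 chase 'c': 0 ⇒ 11;  out=∅∪out(11)=∅
  fail(12) 'ce': from fail(11)=0 chase 'e': 0 ⇒ 0;  out={4}∪out(0)={4}
  fail(4) 'aea': from fail(3)=0 chase 'a': 0 ⇒ 2;  out=∅∪out(2)=∅
  fail(7) 'dce': from fail(6)=11 chase 'e': 11 ⇒ 12;  out={2}∪out(12)={2,4}
  fail(10) 'bcb': from fail(9)=11 chase 'b': 11→0 ⇒ 8;  out={3}∪out(8)={3}
  fail(5) 'aead': from fail(4)=2 chase 'd': 2→0 ⇒ 1;  out={1}∪out(1)={0,1}

Run:
pos 0 'b': at 8
pos 1 'e': at 0 (via fail)
pos 2 'e': at 0
pos 3 'a': at 2
pos 4 'a': at 2 (via fail)
pos 5 'e': at 3
pos 6 'a': at 4
pos 7 'd': at 5  emit P0@[7:7],P1@[4:7]
pos 8 'c': at 6 (via fail)
pos 9 'b': at 8 (via fail)
pos 10 'c': at 9
pos 11 'b': at 10  emit P3@[9:11]
pos 12 'b': at 8 (via fail)
pos 13 'd': at 1 (via fail)  emit P0@[13:13]
pos 14 'a': at 2 (via fail)
pos 15 'e': at 3
pos 16 'a': at 4
pos 17 'd': at 5  emit P0@[17:17],P1@[14:17]
pos 18 'a': at 2 (via fail)
pos 19 'a': at 2 (via fail)
pos 20 'e': at 3
pos 21 'e': at 0 (via fail)
pos 22 'b': at 8
pos 23 'a': at 2 (via fail)
pos 24 'e': at 3
pos 25 'a': at 4
pos 26 'd': at 5  emit P0@[26:26],P1@[23:26]
pos 27 'c': at 6 (via fail)
pos 28 'b': at 8 (via fail)
pos 29 'c': at 9
pos 30 'b': at 10  emit P3@[28:30]
pos 31 'c': at 9 (via fail)
pos 32 'e': at 12 (via fail)  emit P4@[31:32]
pos 33 'c': at 11 (via fail)
pos 34 'e': at 12  emit P4@[33:34]
pos 35 'e': at 0 (via fail)
pos 36 'e': at 0
pos 37 'c': at 11
pos 38 'b': at 8 (via fail)
pos 39 'c': at 9
pos 40 'd': at 1 (via fail)  emit P0@[40:40]
pos 41 'c': at 6
pos 42 'e': at 7  emit P2@[40:42],P4@[41:42]

Matches: [[7,0],[7,1],[11,3],[13,0],[17,0],[17,1],[26,0],[26,1],[30,3],[32,4],[34,4],[40,0],[42,2],[42,4]]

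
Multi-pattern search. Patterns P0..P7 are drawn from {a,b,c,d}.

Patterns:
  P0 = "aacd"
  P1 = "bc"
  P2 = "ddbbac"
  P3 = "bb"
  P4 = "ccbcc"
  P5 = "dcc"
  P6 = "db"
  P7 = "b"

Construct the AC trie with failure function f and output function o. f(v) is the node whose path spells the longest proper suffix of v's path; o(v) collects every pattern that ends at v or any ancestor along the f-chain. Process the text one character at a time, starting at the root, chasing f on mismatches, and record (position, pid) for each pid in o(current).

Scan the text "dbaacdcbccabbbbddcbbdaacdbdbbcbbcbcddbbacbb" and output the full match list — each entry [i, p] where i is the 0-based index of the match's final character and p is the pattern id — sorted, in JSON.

Build:
Trie nodes:
  0='ε' goto a→1 b→5 c→14 d→7
  1='a' goto a→2
  2='aa' goto c→3
  3='aac' goto d→4
  4='aacd' goto ·  [P0 ends]
  5='b' goto b→13 c→6  [P7 ends]
  6='bc' goto ·  [P1 ends]
  7='d' goto b→21 c→19 d→8
  8='dd' goto b→9
  9='ddb' goto b→10
  10='ddbb' goto a→11
  11='ddbba' goto c→12
  12='ddbbac' goto ·  [P2 ends]
  13='bb' goto ·  [P3 ends]
  14='c' goto c→15
  15='cc' goto b→16
  16='ccb' goto c→17
  17='ccbc' goto c→18
  18='ccbcc' goto ·  [P4 ends]
  19='dc' goto c→20
  20='dcc' goto ·  [P5 ends]
  21='db' goto ·  [P6 ends]

BFS fail/out derivation:
  n1('a'): parent n0 fail=0; on 'a' 0 → fail=0;  out ∅∪∅=∅
  n5('b'): parent n0 fail=0; on 'b' 0 → fail=0;  out {7}∪∅={7}
  n7('d'): parent n0 fail=0; on 'd' 0 → fail=0;  out ∅∪∅=∅
  n14('c'): parent n0 fail=0; on 'c' 0 → fail=0;  out ∅∪∅=∅
  n2('aa'): parent n1 fail=0; on 'a' 0 → fail=1;  out ∅∪∅=∅
  n6('bc'): parent n5 fail=0; on 'c' 0 → fail=14;  out {1}∪∅={1}
  n8('dd'): parent n7 fail=0; on 'd' 0 → fail=7;  out ∅∪∅=∅
  n13('bb'): parent n5 fail=0; on 'b' 0 → fail=5;  out {3}∪{7}={3,7}
  n15('cc'): parent n14 fail=0; on 'c' 0 → fail=14;  out ∅∪∅=∅
  n19('dc'): parent n7 fail=0; on 'c' 0 → fail=14;  out ∅∪∅=∅
  n21('db'): parent n7 fail=0; on 'b' 0 → fail=5;  out {6}∪{7}={6,7}
  n3('aac'): parent n2 fail=1; on 'c' 1→0 → fail=14;  out ∅∪∅=∅
  n9('ddb'): parent n8 fail=7; on 'b' 7 → fail=21;  out ∅∪{6,7}={6,7}
  n16('ccb'): parent n15 fail=14; on 'b' 14→0 → fail=5;  out ∅∪{7}={7}
  n20('dcc'): parent n19 fail=14; on 'c' 14 → fail=15;  out {5}∪∅={5}
  n4('aacd'): parent n3 fail=14; on 'd' 14→0 → fail=7;  out {0}∪∅={0}
  n10('ddbb'): parent n9 fail=21; on 'b' 21→5 → fail=13;  out ∅∪{3,7}={3,7}
  n17('ccbc'): parent n16 fail=5; on 'c' 5 → fail=6;  out ∅∪{1}={1}
  n11('ddbba'): parent n10 fail=13; on 'a' 13→5→0 → fail=1;  out ∅∪∅=∅
  n18('ccbcc'): parent n17 fail=6; on 'c' 6→14 → fail=15;  out {4}∪∅={4}
  n12('ddbbac'): parent n11 fail=1; on 'c' 1→0 → fail=14;  out {2}∪∅={2}

Text stream:
pos 0 'd': at 7
pos 1 'b': at 21  → match P6@[0:1],P7@[1:1]
pos 2 'a': at 1 (fail-walked)
pos 3 'a': at 2
pos 4 'c': at 3
pos 5 'd': at 4  → match P0@[2:5]
pos 6 'c': at 19 (fail-walked)
pos 7 'b': at 5 (fail-walked)  → match P7@[7:7]
pos 8 'c': at 6  → match P1@[7:8]
pos 9 'c': at 15 (fail-walked)
pos 10 'a': at 1 (fail-walked)
pos 11 'b': at 5 (fail-walked)  → match P7@[11:11]
pos 12 'b': at 13  → match P3@[11:12],P7@[12:12]
pos 13 'b': at 13 (fail-walked)  → match P3@[12:13],P7@[13:13]
pos 14 'b': at 13 (fail-walked)  → match P3@[13:14],P7@[14:14]
pos 15 'd': at 7 (fail-walked)
pos 16 'd': at 8
pos 17 'c': at 19 (fail-walked)
pos 18 'b': at 5 (fail-walked)  → match P7@[18:18]
pos 19 'b': at 13  → match P3@[18:19],P7@[19:19]
pos 20 'd': at 7 (fail-walked)
pos 21 'a': at 1 (fail-walked)
pos 22 'a': at 2
pos 23 'c': at 3
pos 24 'd': at 4  → match P0@[21:24]
pos 25 'b': at 21 (fail-walked)  → match P6@[24:25],P7@[25:25]
pos 26 'd': at 7 (fail-walked)
pos 27 'b': at 21  → match P6@[26:27],P7@[27:27]
pos 28 'b': at 13 (fail-walked)  → match P3@[27:28],P7@[28:28]
pos 29 'c': at 6 (fail-walked)  → match P1@[28:29]
pos 30 'b': at 5 (fail-walked)  → match P7@[30:30]
pos 31 'b': at 13  → match P3@[30:31],P7@[31:31]
pos 32 'c': at 6 (fail-walked)  → match P1@[31:32]
pos 33 'b': at 5 (fail-walked)  → match P7@[33:33]
pos 34 'c': at 6  → match P1@[33:34]
pos 35 'd': at 7 (fail-walked)
pos 36 'd': at 8
pos 37 'b': at 9  → match P6@[36:37],P7@[37:37]
pos 38 'b': at 10  → match P3@[37:38],P7@[38:38]
pos 39 'a': at 11
pos 40 'c': at 12  → match P2@[35:40]
pos 41 'b': at 5 (fail-walked)  → match P7@[41:41]
pos 42 'b': at 13  → match P3@[41:42],P7@[42:42]

Matches: [[1,6],[1,7],[5,0],[7,7],[8,1],[11,7],[12,3],[12,7],[13,3],[13,7],[14,3],[14,7],[18,7],[19,3],[19,7],[24,0],[25,6],[25,7],[27,6],[27,7],[28,3],[28,7],[29,1],[30,7],[31,3],[31,7],[32,1],[33,7],[34,1],[37,6],[37,7],[38,3],[38,7],[40,2],[41,7],[42,3],[42,7]]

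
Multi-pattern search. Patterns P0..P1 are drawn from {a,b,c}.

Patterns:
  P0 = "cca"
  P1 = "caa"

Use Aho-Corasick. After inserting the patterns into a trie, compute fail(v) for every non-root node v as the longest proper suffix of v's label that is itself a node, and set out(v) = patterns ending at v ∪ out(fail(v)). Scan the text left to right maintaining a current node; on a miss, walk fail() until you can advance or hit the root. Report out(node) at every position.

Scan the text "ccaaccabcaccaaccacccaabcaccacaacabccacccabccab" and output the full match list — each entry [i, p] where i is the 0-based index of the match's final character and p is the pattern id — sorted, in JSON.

Build:
Trie (insert patterns):
  0='ε' goto c→1
  1='c' goto a→4 c→2
  2='cc' goto a→3
  3='cca' goto ·  [P0 ends]
  4='ca' goto a→5
  5='caa' goto ·  [P1 ends]

Failure links (BFS by depth):
  n1('c'): parent n0 fail=0; on 'c' 0 → fail=0;  out ∅∪∅=∅
  n2('cc'): parent n1 fail=0; on 'c' 0 → fail=1;  out ∅∪∅=∅
  n4('ca'): parent n1 fail=0; on 'a' 0 → fail=0;  out ∅∪∅=∅
  n3('cca'): parent n2 fail=1; on 'a' 1 → fail=4;  out {0}∪∅={0}
  n5('caa'): parent n4 fail=0; on 'a' 0 → fail=0;  out {1}∪∅={1}

Run:
pos 0 'c': at 1
pos 1 'c': at 2
pos 2 'a': at 3  ** P0@[0:2]
pos 3 'a': at 5 (fail-walked)  ** P1@[1:3]
pos 4 'c': at 1 (fail-walked)
pos 5 'c': at 2
pos 6 'a': at 3  ** P0@[4:6]
pos 7 'b': at 0 (fail-walked)
pos 8 'c': at 1
pos 9 'a': at 4
pos 10 'c': at 1 (fail-walked)
pos 11 'c': at 2
pos 12 'a': at 3  ** P0@[10:12]
pos 13 'a': at 5 (fail-walked)  ** P1@[11:13]
pos 14 'c': at 1 (fail-walked)
pos 15 'c': at 2
pos 16 'a': at 3  ** P0@[14:16]
pos 17 'c': at 1 (fail-walked)
pos 18 'c': at 2
pos 19 'c': at 2 (fail-walked)
pos 20 'a': at 3  ** P0@[18:20]
pos 21 'a': at 5 (fail-walked)  ** P1@[19:21]
pos 22 'b': at 0 (fail-walked)
pos 23 'c': at 1
pos 24 'a': at 4
pos 25 'c': at 1 (fail-walked)
pos 26 'c': at 2
pos 27 'a': at 3  ** P0@[25:27]
pos 28 'c': at 1 (fail-walked)
pos 29 'a': at 4
pos 30 'a': at 5  ** P1@[28:30]
pos 31 'c': at 1 (fail-walked)
pos 32 'a': at 4
pos 33 'b': at 0 (fail-walked)
pos 34 'c': at 1
pos 35 'c': at 2
pos 36 'a': at 3  ** P0@[34:36]
pos 37 'c': at 1 (fail-walked)
pos 38 'c': at 2
pos 39 'c': at 2 (fail-walked)
pos 40 'a': at 3  ** P0@[38:40]
pos 41 'b': at 0 (fail-walked)
pos 42 'c': at 1
pos 43 'c': at 2
pos 44 'a': at 3  ** P0@[42:44]
pos 45 'b': at 0 (fail-walked)

Result: [[2,0],[3,1],[6,0],[12,0],[13,1],[16,0],[20,0],[21,1],[27,0],[30,1],[36,0],[40,0],[44,0]]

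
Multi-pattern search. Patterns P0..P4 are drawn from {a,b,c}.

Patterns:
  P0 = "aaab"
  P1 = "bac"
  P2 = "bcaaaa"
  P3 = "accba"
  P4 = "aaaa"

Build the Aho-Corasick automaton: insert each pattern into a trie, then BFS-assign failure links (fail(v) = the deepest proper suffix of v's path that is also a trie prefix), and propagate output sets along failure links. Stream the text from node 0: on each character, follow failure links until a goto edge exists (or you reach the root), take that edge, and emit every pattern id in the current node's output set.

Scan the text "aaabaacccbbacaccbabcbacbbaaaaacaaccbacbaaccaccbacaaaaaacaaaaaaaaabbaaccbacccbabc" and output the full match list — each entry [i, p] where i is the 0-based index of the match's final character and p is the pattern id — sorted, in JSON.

Build:
Trie (insert patterns):
  0='ε' goto a→1 b→5
  1='a' goto a→2 c→13
  2='aa' goto a→3
  3='aaa' goto a→17 b→4
  4='aaab' goto ·  ←P0
  5='b' goto a→6 c→8
  6='ba' goto c→7
  7='bac' goto ·  ←P1
  8='bc' goto a→9
  9='bca' goto a→10
  10='bcaa' goto a→11
  11='bcaaa' goto a→12
  12='bcaaaa' goto ·  ←P2
  13='ac' goto c→14
  14='acc' goto b→15
  15='accb' goto a→16
  16='accba' goto ·  ←P3
  17='aaaa' goto ·  ←P4

BFS fail/out derivation:
  n1('a'): parent n0 fail=0; on 'a' 0 → fail=0;  out ∅∪∅=∅
  n5('b'): parent n0 fail=0; on 'b' 0 → fail=0;  out ∅∪∅=∅
  n2('aa'): parent n1 fail=0; on 'a' 0 → fail=1;  out ∅∪∅=∅
  n6('ba'): parent n5 fail=0; on 'a' 0 → fail=1;  out ∅∪∅=∅
  n8('bc'): parent n5 fail=0; on 'c' 0 → fail=0;  out ∅∪∅=∅
  n13('ac'): parent n1 fail=0; on 'c' 0 → fail=0;  out ∅∪∅=∅
  n3('aaa'): parent n2 fail=1; on 'a' 1 → fail=2;  out ∅∪∅=∅
  n7('bac'): parent n6 fail=1; on 'c' 1 → fail=13;  out {1}∪∅={1}
  n9('bca'): parent n8 fail=0; on 'a' 0 → fail=1;  out ∅∪∅=∅
  n14('acc'): parent n13 fail=0; on 'c' 0 → fail=0;  out ∅∪∅=∅
  n4('aaab'): parent n3 fail=2; on 'b' 2→1→0 → fail=5;  out {0}∪∅={0}
  n10('bcaa'): parent n9 fail=1; on 'a' 1 → fail=2;  out ∅∪∅=∅
  n15('accb'): parent n14 fail=0; on 'b' 0 → fail=5;  out ∅∪∅=∅
  n17('aaaa'): parent n3 fail=2; on 'a' 2 → fail=3;  out {4}∪∅={4}
  n11('bcaaa'): parent n10 fail=2; on 'a' 2 → fail=3;  out ∅∪∅=∅
  n16('accba'): parent n15 fail=5; on 'a' 5 → fail=6;  out {3}∪∅={3}
  n12('bcaaaa'): parent n11 fail=3; on 'a' 3 → fail=17;  out {2}∪{4}={2,4}

Text stream:
[0] read 'a'  n0⇒n1
[1] read 'a'  n1⇒n2
[2] read 'a'  n2⇒n3
[3] read 'b'  n3⇒n4  ** P0@[0:3]
[4] read 'a'  n4⇒n6 (via fail)
[5] read 'a'  n6⇒n2 (via fail)
[6] read 'c'  n2⇒n13 (via fail)
[7] read 'c'  n13⇒n14
[8] read 'c'  n14⇒n0 (via fail)
[9] read 'b'  n0⇒n5
[10] read 'b'  n5⇒n5 (via fail)
[11] read 'a'  n5⇒n6
[12] read 'c'  n6⇒n7  ** P1@[10:12]
[13] read 'a'  n7⇒n1 (via fail)
[14] read 'c'  n1⇒n13
[15] read 'c'  n13⇒n14
[16] read 'b'  n14⇒n15
[17] read 'a'  n15⇒n16  ** P3@[13:17]
[18] read 'b'  n16⇒n5 (via fail)
[19] read 'c'  n5⇒n8
[20] read 'b'  n8⇒n5 (via fail)
[21] read 'a'  n5⇒n6
[22] read 'c'  n6⇒n7  ** P1@[20:22]
[23] read 'b'  n7⇒n5 (via fail)
[24] read 'b'  n5⇒n5 (via fail)
[25] read 'a'  n5⇒n6
[26] read 'a'  n6⇒n2 (via fail)
[27] read 'a'  n2⇒n3
[28] read 'a'  n3⇒n17  ** P4@[25:28]
[29] read 'a'  n17⇒n17 (via fail)  ** P4@[26:29]
[30] read 'c'  n17⇒n13 (via fail)
[31] read 'a'  n13⇒n1 (via fail)
[32] read 'a'  n1⇒n2
[33] read 'c'  n2⇒n13 (via fail)
[34] read 'c'  n13⇒n14
[35] read 'b'  n14⇒n15
[36] read 'a'  n15⇒n16  ** P3@[32:36]
[37] read 'c'  n16⇒n7 (via fail)  ** P1@[35:37]
[38] read 'b'  n7⇒n5 (via fail)
[39] read 'a'  n5⇒n6
[40] read 'a'  n6⇒n2 (via fail)
[41] read 'c'  n2⇒n13 (via fail)
[42] read 'c'  n13⇒n14
[43] read 'a'  n14⇒n1 (via fail)
[44] read 'c'  n1⇒n13
[45] read 'c'  n13⇒n14
[46] read 'b'  n14⇒n15
[47] read 'a'  n15⇒n16  ** P3@[43:47]
[48] read 'c'  n16⇒n7 (via fail)  ** P1@[46:48]
[49] read 'a'  n7⇒n1 (via fail)
[50] read 'a'  n1⇒n2
[51] read 'a'  n2⇒n3
[52] read 'a'  n3⇒n17  ** P4@[49:52]
[53] read 'a'  n17⇒n17 (via fail)  ** P4@[50:53]
[54] read 'a'  n17⇒n17 (via fail)  ** P4@[51:54]
[55] read 'c'  n17⇒n13 (via fail)
[56] read 'a'  n13⇒n1 (via fail)
[57] read 'a'  n1⇒n2
[58] read 'a'  n2⇒n3
[59] read 'a'  n3⇒n17  ** P4@[56:59]
[60] read 'a'  n17⇒n17 (via fail)  ** P4@[57:60]
[61] read 'a'  n17⇒n17 (via fail)  ** P4@[58:61]
[62] read 'a'  n17⇒n17 (via fail)  ** P4@[59:62]
[63] read 'a'  n17⇒n17 (via fail)  ** P4@[60:63]
[64] read 'a'  n17⇒n17 (via fail)  ** P4@[61:64]
[65] read 'b'  n17⇒n4 (via fail)  ** P0@[62:65]
[66] read 'b'  n4⇒n5 (via fail)
[67] read 'a'  n5⇒n6
[68] read 'a'  n6⇒n2 (via fail)
[69] read 'c'  n2⇒n13 (via fail)
[70] read 'c'  n13⇒n14
[71] read 'b'  n14⇒n15
[72] read 'a'  n15⇒n16  ** P3@[68:72]
[73] read 'c'  n16⇒n7 (via fail)  ** P1@[71:73]
[74] read 'c'  n7⇒n14 (via fail)
[75] read 'c'  n14⇒n0 (via fail)
[76] read 'b'  n0⇒n5
[77] read 'a'  n5⇒n6
[78] read 'b'  n6⇒n5 (via fail)
[79] read 'c'  n5⇒n8

All matches (sorted): [[3,0],[12,1],[17,3],[22,1],[28,4],[29,4],[36,3],[37,1],[47,3],[48,1],[52,4],[53,4],[54,4],[59,4],[60,4],[61,4],[62,4],[63,4],[64,4],[65,0],[72,3],[73,1]]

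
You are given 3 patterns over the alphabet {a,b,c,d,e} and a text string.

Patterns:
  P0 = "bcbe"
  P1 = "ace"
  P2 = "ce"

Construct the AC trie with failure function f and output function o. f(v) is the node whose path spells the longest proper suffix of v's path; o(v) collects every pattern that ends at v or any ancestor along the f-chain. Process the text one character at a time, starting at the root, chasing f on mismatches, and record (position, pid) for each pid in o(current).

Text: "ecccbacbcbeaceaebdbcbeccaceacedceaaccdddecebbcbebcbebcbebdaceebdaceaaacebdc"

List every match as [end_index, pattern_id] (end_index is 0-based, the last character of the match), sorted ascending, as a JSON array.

Construct AC machine:
Trie (insert patterns):
  n0 'ε': a→5 b→1 c→8
  n1 'b': c→2
  n2 'bc': b→3
  n3 'bcb': e→4
  n4 'bcbe': ·  [P0 ends]
  n5 'a': c→6
  n6 'ac': e→7
  n7 'ace': ·  [P1 ends]
  n8 'c': e→9
  n9 'ce': ·  [P2 ends]

BFS fail/out derivation:
  fail(1) 'b': from fail(0)=0 chase 'b': 0 ⇒ 0;  out=∅∪out(0)=∅
  fail(5) 'a': from fail(0)=0 chase 'a': 0 ⇒ 0;  out=∅∪out(0)=∅
  fail(8) 'c': from fail(0)=0 chase 'c': 0 ⇒ 0;  out=∅∪out(0)=∅
  fail(2) 'bc': from fail(1)=0 chase 'c': 0 ⇒ 8;  out=∅∪out(8)=∅
  fail(6) 'ac': from fail(5)=0 chase 'c': 0 ⇒ 8;  out=∅∪out(8)=∅
  fail(9) 'ce': from fail(8)=0 chase 'e': 0 ⇒ 0;  out={2}∪out(0)={2}
  fail(3) 'bcb': from fail(2)=8 chase 'b': 8→0 ⇒ 1;  out=∅∪out(1)=∅
  fail(7) 'ace': from fail(6)=8 chase 'e': 8 ⇒ 9;  out={1}∪out(9)={1,2}
  fail(4) 'bcbe': from fail(3)=1 chase 'e': 1→0 ⇒ 0;  out={0}∪out(0)={0}

Run:
pos 0 'e': at 0
pos 1 'c': at 8
pos 2 'c': at 8 ·f
pos 3 'c': at 8 ·f
pos 4 'b': at 1 ·f
pos 5 'a': at 5 ·f
pos 6 'c': at 6
pos 7 'b': at 1 ·f
pos 8 'c': at 2
pos 9 'b': at 3
pos 10 'e': at 4  emit P0@[7:10]
pos 11 'a': at 5 ·f
pos 12 'c': at 6
pos 13 'e': at 7  emit P1@[11:13],P2@[12:13]
pos 14 'a': at 5 ·f
pos 15 'e': at 0 ·f
pos 16 'b': at 1
pos 17 'd': at 0 ·f
pos 18 'b': at 1
pos 19 'c': at 2
pos 20 'b': at 3
pos 21 'e': at 4  emit P0@[18:21]
pos 22 'c': at 8 ·f
pos 23 'c': at 8 ·f
pos 24 'a': at 5 ·f
pos 25 'c': at 6
pos 26 'e': at 7  emit P1@[24:26],P2@[25:26]
pos 27 'a': at 5 ·f
pos 28 'c': at 6
pos 29 'e': at 7  emit P1@[27:29],P2@[28:29]
pos 30 'd': at 0 ·f
pos 31 'c': at 8
pos 32 'e': at 9  emit P2@[31:32]
pos 33 'a': at 5 ·f
pos 34 'a': at 5 ·f
pos 35 'c': at 6
pos 36 'c': at 8 ·f
pos 37 'd': at 0 ·f
pos 38 'd': at 0
pos 39 'd': at 0
pos 40 'e': at 0
pos 41 'c': at 8
pos 42 'e': at 9  emit P2@[41:42]
pos 43 'b': at 1 ·f
pos 44 'b': at 1 ·f
pos 45 'c': at 2
pos 46 'b': at 3
pos 47 'e': at 4  emit P0@[44:47]
pos 48 'b': at 1 ·f
pos 49 'c': at 2
pos 50 'b': at 3
pos 51 'e': at 4  emit P0@[48:51]
pos 52 'b': at 1 ·f
pos 53 'c': at 2
pos 54 'b': at 3
pos 55 'e': at 4  emit P0@[52:55]
pos 56 'b': at 1 ·f
pos 57 'd': at 0 ·f
pos 58 'a': at 5
pos 59 'c': at 6
pos 60 'e': at 7  emit P1@[58:60],P2@[59:60]
pos 61 'e': at 0 ·f
pos 62 'b': at 1
pos 63 'd': at 0 ·f
pos 64 'a': at 5
pos 65 'c': at 6
pos 66 'e': at 7  emit P1@[64:66],P2@[65:66]
pos 67 'a': at 5 ·f
pos 68 'a': at 5 ·f
pos 69 'a': at 5 ·f
pos 70 'c': at 6
pos 71 'e': at 7  emit P1@[69:71],P2@[70:71]
pos 72 'b': at 1 ·f
pos 73 'd': at 0 ·f
pos 74 'c': at 8

Result: [[10,0],[13,1],[13,2],[21,0],[26,1],[26,2],[29,1],[29,2],[32,2],[42,2],[47,0],[51,0],[55,0],[60,1],[60,2],[66,1],[66,2],[71,1],[71,2]]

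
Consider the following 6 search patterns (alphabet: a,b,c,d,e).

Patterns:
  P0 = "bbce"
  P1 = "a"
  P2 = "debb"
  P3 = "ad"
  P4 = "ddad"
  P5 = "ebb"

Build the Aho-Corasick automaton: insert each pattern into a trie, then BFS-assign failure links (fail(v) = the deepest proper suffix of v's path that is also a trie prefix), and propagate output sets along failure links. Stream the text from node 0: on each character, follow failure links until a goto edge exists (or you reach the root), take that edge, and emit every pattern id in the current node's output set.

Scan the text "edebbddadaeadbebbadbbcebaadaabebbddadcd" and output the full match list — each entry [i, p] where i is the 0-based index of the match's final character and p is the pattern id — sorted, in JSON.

Construct AC machine:
Trie (insert patterns):
  n0 'ε': a→5 b→1 d→6 e→14
  n1 'b': b→2
  n2 'bb': c→3
  n3 'bbc': e→4
  n4 'bbce': ·  [P0 ends]
  n5 'a': d→10  [P1 ends]
  n6 'd': d→11 e→7
  n7 'de': b→8
  n8 'deb': b→9
  n9 'debb': ·  [P2 ends]
  n10 'ad': ·  [P3 ends]
  n11 'dd': a→12
  n12 'dda': d→13
  n13 'ddad': ·  [P4 ends]
  n14 'e': b→15
  n15 'eb': b→16
  n16 'ebb': ·  [P5 ends]

BFS fail/out derivation:
  fail(1) 'b': from fail(0)=0 chase 'b': 0 ⇒ 0;  out=∅∪out(0)=∅
  fail(5) 'a': from fail(0)=0 chase 'a': 0 ⇒ 0;  out={1}∪out(0)={1}
  fail(6) 'd': from fail(0)=0 chase 'd': 0 ⇒ 0;  out=∅∪out(0)=∅
  fail(14) 'e': from fail(0)=0 chase 'e': 0 ⇒ 0;  out=∅∪out(0)=∅
  fail(2) 'bb': from fail(1)=0 chase 'b': 0 ⇒ 1;  out=∅∪out(1)=∅
  fail(7) 'de': from fail(6)=0 chase 'e': 0 ⇒ 14;  out=∅∪out(14)=∅
  fail(10) 'ad': from fail(5)=0 chase 'd': 0 ⇒ 6;  out={3}∪out(6)={3}
  fail(11) 'dd': from fail(6)=0 chase 'd': 0 ⇒ 6;  out=∅∪out(6)=∅
  fail(15) 'eb': from fail(14)=0 chase 'b': 0 ⇒ 1;  out=∅∪out(1)=∅
  fail(3) 'bbc': from fail(2)=1 chase 'c': 1→0 ⇒ 0;  out=∅∪out(0)=∅
  fail(8) 'deb': from fail(7)=14 chase 'b': 14 ⇒ 15;  out=∅∪out(15)=∅
  fail(12) 'dda': from fail(11)=6 chase 'a': 6→0 ⇒ 5;  out=∅∪out(5)={1}
  fail(16) 'ebb': from fail(15)=1 chase 'b': 1 ⇒ 2;  out={5}∪out(2)={5}
  fail(4) 'bbce': from fail(3)=0 chase 'e': 0 ⇒ 14;  out={0}∪out(14)={0}
  fail(9) 'debb': from fail(8)=15 chase 'b': 15 ⇒ 16;  out={2}∪out(16)={2,5}
  fail(13) 'ddad': from fail(12)=5 chase 'd': 5 ⇒ 10;  out={4}∪out(10)={3,4}

Scan:
[0] read 'e'  n0⇒n14
[1] read 'd'  n14⇒n6 ·f
[2] read 'e'  n6⇒n7
[3] read 'b'  n7⇒n8
[4] read 'b'  n8⇒n9  emit P2@[1:4],P5@[2:4]
[5] read 'd'  n9⇒n6 ·f
[6] read 'd'  n6⇒n11
[7] read 'a'  n11⇒n12  emit P1@[7:7]
[8] read 'd'  n12⇒n13  emit P3@[7:8],P4@[5:8]
[9] read 'a'  n13⇒n5 ·f  emit P1@[9:9]
[10] read 'e'  n5⇒n14 ·f
[11] read 'a'  n14⇒n5 ·f  emit P1@[11:11]
[12] read 'd'  n5⇒n10  emit P3@[11:12]
[13] read 'b'  n10⇒n1 ·f
[14] read 'e'  n1⇒n14 ·f
[15] read 'b'  n14⇒n15
[16] read 'b'  n15⇒n16  emit P5@[14:16]
[17] read 'a'  n16⇒n5 ·f  emit P1@[17:17]
[18] read 'd'  n5⇒n10  emit P3@[17:18]
[19] read 'b'  n10⇒n1 ·f
[20] read 'b'  n1⇒n2
[21] read 'c'  n2⇒n3
[22] read 'e'  n3⇒n4  emit P0@[19:22]
[23] read 'b'  n4⇒n15 ·f
[24] read 'a'  n15⇒n5 ·f  emit P1@[24:24]
[25] read 'a'  n5⇒n5 ·f  emit P1@[25:25]
[26] read 'd'  n5⇒n10  emit P3@[25:26]
[27] read 'a'  n10⇒n5 ·f  emit P1@[27:27]
[28] read 'a'  n5⇒n5 ·f  emit P1@[28:28]
[29] read 'b'  n5⇒n1 ·f
[30] read 'e'  n1⇒n14 ·f
[31] read 'b'  n14⇒n15
[32] read 'b'  n15⇒n16  emit P5@[30:32]
[33] read 'd'  n16⇒n6 ·f
[34] read 'd'  n6⇒n11
[35] read 'a'  n11⇒n12  emit P1@[35:35]
[36] read 'd'  n12⇒n13  emit P3@[35:36],P4@[33:36]
[37] read 'c'  n13⇒n0 ·f
[38] read 'd'  n0⇒n6

All matches (sorted): [[4,2],[4,5],[7,1],[8,3],[8,4],[9,1],[11,1],[12,3],[16,5],[17,1],[18,3],[22,0],[24,1],[25,1],[26,3],[27,1],[28,1],[32,5],[35,1],[36,3],[36,4]]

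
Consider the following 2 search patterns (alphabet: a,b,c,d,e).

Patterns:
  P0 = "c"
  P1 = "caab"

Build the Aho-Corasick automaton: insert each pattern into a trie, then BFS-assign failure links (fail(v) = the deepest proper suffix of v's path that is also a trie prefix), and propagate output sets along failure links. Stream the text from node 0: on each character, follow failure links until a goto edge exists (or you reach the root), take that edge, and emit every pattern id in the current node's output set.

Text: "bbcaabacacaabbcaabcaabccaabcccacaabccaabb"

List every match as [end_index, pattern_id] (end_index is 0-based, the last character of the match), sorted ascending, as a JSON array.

Build:
Trie nodes:
  n0 'ε': c→1
  n1 'c': a→2  ←P0
  n2 'ca': a→3
  n3 'caa': b→4
  n4 'caab': ·  ←P1

BFS fail/out derivation:
  fail(1) 'c': from fail(0)=0 chase 'c': 0 ⇒ 0;  out={0}∪out(0)={0}
  fail(2) 'ca': from fail(1)=0 chase 'a': 0 ⇒ 0;  out=∅∪out(0)=∅
  fail(3) 'caa': from fail(2)=0 chase 'a': 0 ⇒ 0;  out=∅∪out(0)=∅
  fail(4) 'caab': from fail(3)=0 chase 'b': 0 ⇒ 0;  out={1}∪out(0)={1}

Text stream:
pos 0 'b': at 0
pos 1 'b': at 0
pos 2 'c': at 1  → match P0@[2:2]
pos 3 'a': at 2
pos 4 'a': at 3
pos 5 'b': at 4  → match P1@[2:5]
pos 6 'a': at 0 ·f
pos 7 'c': at 1  → match P0@[7:7]
pos 8 'a': at 2
pos 9 'c': at 1 ·f  → match P0@[9:9]
pos 10 'a': at 2
pos 11 'a': at 3
pos 12 'b': at 4  → match P1@[9:12]
pos 13 'b': at 0 ·f
pos 14 'c': at 1  → match P0@[14:14]
pos 15 'a': at 2
pos 16 'a': at 3
pos 17 'b': at 4  → match P1@[14:17]
pos 18 'c': at 1 ·f  → match P0@[18:18]
pos 19 'a': at 2
pos 20 'a': at 3
pos 21 'b': at 4  → match P1@[18:21]
pos 22 'c': at 1 ·f  → match P0@[22:22]
pos 23 'c': at 1 ·f  → match P0@[23:23]
pos 24 'a': at 2
pos 25 'a': at 3
pos 26 'b': at 4  → match P1@[23:26]
pos 27 'c': at 1 ·f  → match P0@[27:27]
pos 28 'c': at 1 ·f  → match P0@[28:28]
pos 29 'c': at 1 ·f  → match P0@[29:29]
pos 30 'a': at 2
pos 31 'c': at 1 ·f  → match P0@[31:31]
pos 32 'a': at 2
pos 33 'a': at 3
pos 34 'b': at 4  → match P1@[31:34]
pos 35 'c': at 1 ·f  → match P0@[35:35]
pos 36 'c': at 1 ·f  → match P0@[36:36]
pos 37 'a': at 2
pos 38 'a': at 3
pos 39 'b': at 4  → match P1@[36:39]
pos 40 'b': at 0 ·f

Matches: [[2,0],[5,1],[7,0],[9,0],[12,1],[14,0],[17,1],[18,0],[21,1],[22,0],[23,0],[26,1],[27,0],[28,0],[29,0],[31,0],[34,1],[35,0],[36,0],[39,1]]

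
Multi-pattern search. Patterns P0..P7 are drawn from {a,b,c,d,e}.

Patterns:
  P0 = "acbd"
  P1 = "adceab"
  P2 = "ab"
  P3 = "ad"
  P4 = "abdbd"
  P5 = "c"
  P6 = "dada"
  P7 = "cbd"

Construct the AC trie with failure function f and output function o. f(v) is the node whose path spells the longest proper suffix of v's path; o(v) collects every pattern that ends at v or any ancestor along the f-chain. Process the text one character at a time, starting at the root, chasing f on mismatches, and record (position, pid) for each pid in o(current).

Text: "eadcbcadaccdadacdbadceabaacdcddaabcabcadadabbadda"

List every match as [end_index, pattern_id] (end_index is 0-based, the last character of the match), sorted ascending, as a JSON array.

Construct AC machine:
Trie (insert patterns):
  n0 'ε': a→1 c→14 d→15
  n1 'a': b→10 c→2 d→5
  n2 'ac': b→3
  n3 'acb': d→4
  n4 'acbd': ·  ←P0
  n5 'ad': c→6  ←P3
  n6 'adc': e→7
  n7 'adce': a→8
  n8 'adcea': b→9
  n9 'adceab': ·  ←P1
  n10 'ab': d→11  ←P2
  n11 'abd': b→12
  n12 'abdb': d→13
  n13 'abdbd': ·  ←P4
  n14 'c': b→19  ←P5
  n15 'd': a→16
  n16 'da': d→17
  n17 'dad': a→18
  n18 'dada': ·  ←P6
  n19 'cb': d→20
  n20 'cbd': ·  ←P7

BFS fail/out derivation:
  n1('a'): parent n0 fail=0; on 'a' 0 → fail=0;  out ∅∪∅=∅
  n14('c'): parent n0 fail=0; on 'c' 0 → fail=0;  out {5}∪∅={5}
  n15('d'): parent n0 fail=0; on 'd' 0 → fail=0;  out ∅∪∅=∅
  n2('ac'): parent n1 fail=0; on 'c' 0 → fail=14;  out ∅∪{5}={5}
  n5('ad'): parent n1 fail=0; on 'd' 0 → fail=15;  out {3}∪∅={3}
  n10('ab'): parent n1 fail=0; on 'b' 0 → fail=0;  out {2}∪∅={2}
  n16('da'): parent n15 fail=0; on 'a' 0 → fail=1;  out ∅∪∅=∅
  n19('cb'): parent n14 fail=0; on 'b' 0 → fail=0;  out ∅∪∅=∅
  n3('acb'): parent n2 fail=14; on 'b' 14 → fail=19;  out ∅∪∅=∅
  n6('adc'): parent n5 fail=15; on 'c' 15→0 → fail=14;  out ∅∪{5}={5}
  n11('abd'): parent n10 fail=0; on 'd' 0 → fail=15;  out ∅∪∅=∅
  n17('dad'): parent n16 fail=1; on 'd' 1 → fail=5;  out ∅∪{3}={3}
  n20('cbd'): parent n19 fail=0; on 'd' 0 → fail=15;  out {7}∪∅={7}
  n4('acbd'): parent n3 fail=19; on 'd' 19 → fail=20;  out {0}∪{7}={0,7}
  n7('adce'): parent n6 fail=14; on 'e' 14→0 → fail=0;  out ∅∪∅=∅
  n12('abdb'): parent n11 fail=15; on 'b' 15→0 → fail=0;  out ∅∪∅=∅
  n18('dada'): parent n17 fail=5; on 'a' 5→15 → fail=16;  out {6}∪∅={6}
  n8('adcea'): parent n7 fail=0; on 'a' 0 → fail=1;  out ∅∪∅=∅
  n13('abdbd'): parent n12 fail=0; on 'd' 0 → fail=15;  out {4}∪∅={4}
  n9('adceab'): parent n8 fail=1; on 'b' 1 → fail=10;  out {1}∪{2}={1,2}

Text stream:
i=0 'e': node 0→0
i=1 'a': node 0→1
i=2 'd': node 1→5  → match P3@[1:2]
i=3 'c': node 5→6  → match P5@[3:3]
i=4 'b': node 6→19 (fail-walked)
i=5 'c': node 19→14 (fail-walked)  → match P5@[5:5]
i=6 'a': node 14→1 (fail-walked)
i=7 'd': node 1→5  → match P3@[6:7]
i=8 'a': node 5→16 (fail-walked)
i=9 'c': node 16→2 (fail-walked)  → match P5@[9:9]
i=10 'c': node 2→14 (fail-walked)  → match P5@[10:10]
i=11 'd': node 14→15 (fail-walked)
i=12 'a': node 15→16
i=13 'd': node 16→17  → match P3@[12:13]
i=14 'a': node 17→18  → match P6@[11:14]
i=15 'c': node 18→2 (fail-walked)  → match P5@[15:15]
i=16 'd': node 2→15 (fail-walked)
i=17 'b': node 15→0 (fail-walked)
i=18 'a': node 0→1
i=19 'd': node 1→5  → match P3@[18:19]
i=20 'c': node 5→6  → match P5@[20:20]
i=21 'e': node 6→7
i=22 'a': node 7→8
i=23 'b': node 8→9  → match P1@[18:23],P2@[22:23]
i=24 'a': node 9→1 (fail-walked)
i=25 'a': node 1→1 (fail-walked)
i=26 'c': node 1→2  → match P5@[26:26]
i=27 'd': node 2→15 (fail-walked)
i=28 'c': node 15→14 (fail-walked)  → match P5@[28:28]
i=29 'd': node 14→15 (fail-walked)
i=30 'd': node 15→15 (fail-walked)
i=31 'a': node 15→16
i=32 'a': node 16→1 (fail-walked)
i=33 'b': node 1→10  → match P2@[32:33]
i=34 'c': node 10→14 (fail-walked)  → match P5@[34:34]
i=35 'a': node 14→1 (fail-walked)
i=36 'b': node 1→10  → match P2@[35:36]
i=37 'c': node 10→14 (fail-walked)  → match P5@[37:37]
i=38 'a': node 14→1 (fail-walked)
i=39 'd': node 1→5  → match P3@[38:39]
i=40 'a': node 5→16 (fail-walked)
i=41 'd': node 16→17  → match P3@[40:41]
i=42 'a': node 17→18  → match P6@[39:42]
i=43 'b': node 18→10 (fail-walked)  → match P2@[42:43]
i=44 'b': node 10→0 (fail-walked)
i=45 'a': node 0→1
i=46 'd': node 1→5  → match P3@[45:46]
i=47 'd': node 5→15 (fail-walked)
i=48 'a': node 15→16

Matches: [[2,3],[3,5],[5,5],[7,3],[9,5],[10,5],[13,3],[14,6],[15,5],[19,3],[20,5],[23,1],[23,2],[26,5],[28,5],[33,2],[34,5],[36,2],[37,5],[39,3],[41,3],[42,6],[43,2],[46,3]]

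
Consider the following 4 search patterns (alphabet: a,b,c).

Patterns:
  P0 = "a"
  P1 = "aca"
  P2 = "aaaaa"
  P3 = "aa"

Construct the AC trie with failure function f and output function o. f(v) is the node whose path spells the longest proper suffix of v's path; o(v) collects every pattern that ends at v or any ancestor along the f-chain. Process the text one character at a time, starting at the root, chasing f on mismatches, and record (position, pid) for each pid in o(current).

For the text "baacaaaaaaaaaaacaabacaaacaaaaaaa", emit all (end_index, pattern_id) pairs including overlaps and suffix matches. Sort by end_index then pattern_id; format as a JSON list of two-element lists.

Build automaton:
Trie nodes:
  n0 'ε': a→1
  n1 'a': a→4 c→2  [P0 ends]
  n2 'ac': a→3
  n3 'aca': ·  [P1 ends]
  n4 'aa': a→5  [P3 ends]
  n5 'aaa': a→6
  n6 'aaaa': a→7
  n7 'aaaaa': ·  [P2 ends]

Failure links (BFS by depth):
  fail(1) 'a': from fail(0)=0 chase 'a': 0 ⇒ 0;  out={0}∪out(0)={0}
  fail(2) 'ac': from fail(1)=0 chase 'c': 0 ⇒ 0;  out=∅∪out(0)=∅
  fail(4) 'aa': from fail(1)=0 chase 'a': 0 ⇒ 1;  out={3}∪out(1)={0,3}
  fail(3) 'aca': from fail(2)=0 chase 'a': 0 ⇒ 1;  out={1}∪out(1)={0,1}
  fail(5) 'aaa': from fail(4)=1 chase 'a': 1 ⇒ 4;  out=∅∪out(4)={0,3}
  fail(6) 'aaaa': from fail(5)=4 chase 'a': 4 ⇒ 5;  out=∅∪out(5)={0,3}
  fail(7) 'aaaaa': from fail(6)=5 chase 'a': 5 ⇒ 6;  out={2}∪out(6)={0,2,3}

Text stream:
i=0 'b': node 0→0
i=1 'a': node 0→1  → match P0@[1:1]
i=2 'a': node 1→4  → match P0@[2:2],P3@[1:2]
i=3 'c': node 4→2 (via fail)
i=4 'a': node 2→3  → match P0@[4:4],P1@[2:4]
i=5 'a': node 3→4 (via fail)  → match P0@[5:5],P3@[4:5]
i=6 'a': node 4→5  → match P0@[6:6],P3@[5:6]
i=7 'a': node 5→6  → match P0@[7:7],P3@[6:7]
i=8 'a': node 6→7  → match P0@[8:8],P2@[4:8],P3@[7:8]
i=9 'a': node 7→7 (via fail)  → match P0@[9:9],P2@[5:9],P3@[8:9]
i=10 'a': node 7→7 (via fail)  → match P0@[10:10],P2@[6:10],P3@[9:10]
i=11 'a': node 7→7 (via fail)  → match P0@[11:11],P2@[7:11],P3@[10:11]
i=12 'a': node 7→7 (via fail)  → match P0@[12:12],P2@[8:12],P3@[11:12]
i=13 'a': node 7→7 (via fail)  → match P0@[13:13],P2@[9:13],P3@[12:13]
i=14 'a': node 7→7 (via fail)  → match P0@[14:14],P2@[10:14],P3@[13:14]
i=15 'c': node 7→2 (via fail)
i=16 'a': node 2→3  → match P0@[16:16],P1@[14:16]
i=17 'a': node 3→4 (via fail)  → match P0@[17:17],P3@[16:17]
i=18 'b': node 4→0 (via fail)
i=19 'a': node 0→1  → match P0@[19:19]
i=20 'c': node 1→2
i=21 'a': node 2→3  → match P0@[21:21],P1@[19:21]
i=22 'a': node 3→4 (via fail)  → match P0@[22:22],P3@[21:22]
i=23 'a': node 4→5  → match P0@[23:23],P3@[22:23]
i=24 'c': node 5→2 (via fail)
i=25 'a': node 2→3  → match P0@[25:25],P1@[23:25]
i=26 'a': node 3→4 (via fail)  → match P0@[26:26],P3@[25:26]
i=27 'a': node 4→5  → match P0@[27:27],P3@[26:27]
i=28 'a': node 5→6  → match P0@[28:28],P3@[27:28]
i=29 'a': node 6→7  → match P0@[29:29],P2@[25:29],P3@[28:29]
i=30 'a': node 7→7 (via fail)  → match P0@[30:30],P2@[26:30],P3@[29:30]
i=31 'a': node 7→7 (via fail)  → match P0@[31:31],P2@[27:31],P3@[30:31]

All matches (sorted): [[1,0],[2,0],[2,3],[4,0],[4,1],[5,0],[5,3],[6,0],[6,3],[7,0],[7,3],[8,0],[8,2],[8,3],[9,0],[9,2],[9,3],[10,0],[10,2],[10,3],[11,0],[11,2],[11,3],[12,0],[12,2],[12,3],[13,0],[13,2],[13,3],[14,0],[14,2],[14,3],[16,0],[16,1],[17,0],[17,3],[19,0],[21,0],[21,1],[22,0],[22,3],[23,0],[23,3],[25,0],[25,1],[26,0],[26,3],[27,0],[27,3],[28,0],[28,3],[29,0],[29,2],[29,3],[30,0],[30,2],[30,3],[31,0],[31,2],[31,3]]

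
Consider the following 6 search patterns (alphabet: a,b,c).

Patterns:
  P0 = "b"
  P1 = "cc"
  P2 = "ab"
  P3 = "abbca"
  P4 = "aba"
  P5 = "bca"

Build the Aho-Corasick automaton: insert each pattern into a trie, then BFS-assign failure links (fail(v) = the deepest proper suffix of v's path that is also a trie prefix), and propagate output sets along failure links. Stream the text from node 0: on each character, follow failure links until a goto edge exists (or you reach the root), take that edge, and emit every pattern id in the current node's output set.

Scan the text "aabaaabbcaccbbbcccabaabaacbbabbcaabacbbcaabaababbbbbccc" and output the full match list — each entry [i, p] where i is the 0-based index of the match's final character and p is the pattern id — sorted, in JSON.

Build:
Trie (insert patterns):
  0='ε' goto a→4 b→1 c→2
  1='b' goto c→10  ←P0
  2='c' goto c→3
  3='cc' goto ·  ←P1
  4='a' goto b→5
  5='ab' goto a→9 b→6  ←P2
  6='abb' goto c→7
  7='abbc' goto a→8
  8='abbca' goto ·  ←P3
  9='aba' goto ·  ←P4
  10='bc' goto a→11
  11='bca' goto ·  ←P5

Failure links (BFS by depth):
  n1('b'): parent n0 fail=0; on 'b' 0 → fail=0;  out {0}∪∅={0}
  n2('c'): parent n0 fail=0; on 'c' 0 → fail=0;  out ∅∪∅=∅
  n4('a'): parent n0 fail=0; on 'a' 0 → fail=0;  out ∅∪∅=∅
  n3('cc'): parent n2 fail=0; on 'c' 0 → fail=2;  out {1}∪∅={1}
  n5('ab'): parent n4 fail=0; on 'b' 0 → fail=1;  out {2}∪{0}={0,2}
  n10('bc'): parent n1 fail=0; on 'c' 0 → fail=2;  out ∅∪∅=∅
  n6('abb'): parent n5 fail=1; on 'b' 1→0 → fail=1;  out ∅∪{0}={0}
  n9('aba'): parent n5 fail=1; on 'a' 1→0 → fail=4;  out {4}∪∅={4}
  n11('bca'): parent n10 fail=2; on 'a' 2→0 → fail=4;  out {5}∪∅={5}
  n7('abbc'): parent n6 fail=1; on 'c' 1 → fail=10;  out ∅∪∅=∅
  n8('abbca'): parent n7 fail=10; on 'a' 10 → fail=11;  out {3}∪{5}={3,5}

Run:
i=0 'a': node 0→4
i=1 'a': node 4→4 (via fail)
i=2 'b': node 4→5  emit P0@[2:2],P2@[1:2]
i=3 'a': node 5→9  emit P4@[1:3]
i=4 'a': node 9→4 (via fail)
i=5 'a': node 4→4 (via fail)
i=6 'b': node 4→5  emit P0@[6:6],P2@[5:6]
i=7 'b': node 5→6  emit P0@[7:7]
i=8 'c': node 6→7
i=9 'a': node 7→8  emit P3@[5:9],P5@[7:9]
i=10 'c': node 8→2 (via fail)
i=11 'c': node 2→3  emit P1@[10:11]
i=12 'b': node 3→1 (via fail)  emit P0@[12:12]
i=13 'b': node 1→1 (via fail)  emit P0@[13:13]
i=14 'b': node 1→1 (via fail)  emit P0@[14:14]
i=15 'c': node 1→10
i=16 'c': node 10→3 (via fail)  emit P1@[15:16]
i=17 'c': node 3→3 (via fail)  emit P1@[16:17]
i=18 'a': node 3→4 (via fail)
i=19 'b': node 4→5  emit P0@[19:19],P2@[18:19]
i=20 'a': node 5→9  emit P4@[18:20]
i=21 'a': node 9→4 (via fail)
i=22 'b': node 4→5  emit P0@[22:22],P2@[21:22]
i=23 'a': node 5→9  emit P4@[21:23]
i=24 'a': node 9→4 (via fail)
i=25 'c': node 4→2 (via fail)
i=26 'b': node 2→1 (via fail)  emit P0@[26:26]
i=27 'b': node 1→1 (via fail)  emit P0@[27:27]
i=28 'a': node 1→4 (via fail)
i=29 'b': node 4→5  emit P0@[29:29],P2@[28:29]
i=30 'b': node 5→6  emit P0@[30:30]
i=31 'c': node 6→7
i=32 'a': node 7→8  emit P3@[28:32],P5@[30:32]
i=33 'a': node 8→4 (via fail)
i=34 'b': node 4→5  emit P0@[34:34],P2@[33:34]
i=35 'a': node 5→9  emit P4@[33:35]
i=36 'c': node 9→2 (via fail)
i=37 'b': node 2→1 (via fail)  emit P0@[37:37]
i=38 'b': node 1→1 (via fail)  emit P0@[38:38]
i=39 'c': node 1→10
i=40 'a': node 10→11  emit P5@[38:40]
i=41 'a': node 11→4 (via fail)
i=42 'b': node 4→5  emit P0@[42:42],P2@[41:42]
i=43 'a': node 5→9  emit P4@[41:43]
i=44 'a': node 9→4 (via fail)
i=45 'b': node 4→5  emit P0@[45:45],P2@[44:45]
i=46 'a': node 5→9  emit P4@[44:46]
i=47 'b': node 9→5 (via fail)  emit P0@[47:47],P2@[46:47]
i=48 'b': node 5→6  emit P0@[48:48]
i=49 'b': node 6→1 (via fail)  emit P0@[49:49]
i=50 'b': node 1→1 (via fail)  emit P0@[50:50]
i=51 'b': node 1→1 (via fail)  emit P0@[51:51]
i=52 'c': node 1→10
i=53 'c': node 10→3 (via fail)  emit P1@[52:53]
i=54 'c': node 3→3 (via fail)  emit P1@[53:54]

All matches (sorted): [[2,0],[2,2],[3,4],[6,0],[6,2],[7,0],[9,3],[9,5],[11,1],[12,0],[13,0],[14,0],[16,1],[17,1],[19,0],[19,2],[20,4],[22,0],[22,2],[23,4],[26,0],[27,0],[29,0],[29,2],[30,0],[32,3],[32,5],[34,0],[34,2],[35,4],[37,0],[38,0],[40,5],[42,0],[42,2],[43,4],[45,0],[45,2],[46,4],[47,0],[47,2],[48,0],[49,0],[50,0],[51,0],[53,1],[54,1]]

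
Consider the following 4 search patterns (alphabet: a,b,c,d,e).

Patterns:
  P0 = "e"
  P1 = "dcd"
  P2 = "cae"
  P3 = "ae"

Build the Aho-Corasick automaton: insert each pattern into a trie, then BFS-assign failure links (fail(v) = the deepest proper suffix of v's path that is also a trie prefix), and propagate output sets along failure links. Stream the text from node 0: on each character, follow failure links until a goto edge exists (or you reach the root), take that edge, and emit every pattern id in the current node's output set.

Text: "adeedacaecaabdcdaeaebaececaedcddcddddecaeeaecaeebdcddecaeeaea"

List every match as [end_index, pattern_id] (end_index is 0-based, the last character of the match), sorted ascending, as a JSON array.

Build:
Trie nodes:
  n0 'ε': a→8 c→5 d→2 e→1
  n1 'e': ·  [P0 ends]
  n2 'd': c→3
  n3 'dc': d→4
  n4 'dcd': ·  [P1 ends]
  n5 'c': a→6
  n6 'ca': e→7
  n7 'cae': ·  [P2 ends]
  n8 'a': e→9
  n9 'ae': ·  [P3 ends]

Failure links (BFS by depth):
  fail(1) 'e': from fail(0)=0 chase 'e': 0 ⇒ 0;  out={0}∪out(0)={0}
  fail(2) 'd': from fail(0)=0 chase 'd': 0 ⇒ 0;  out=∅∪out(0)=∅
  fail(5) 'c': from fail(0)=0 chase 'c': 0 ⇒ 0;  out=∅∪out(0)=∅
  fail(8) 'a': from fail(0)=0 chase 'a': 0 ⇒ 0;  out=∅∪out(0)=∅
  fail(3) 'dc': from fail(2)=0 chase 'c': 0 ⇒ 5;  out=∅∪out(5)=∅
  fail(6) 'ca': from fail(5)=0 chase 'a': 0 ⇒ 8;  out=∅∪out(8)=∅
  fail(9) 'ae': from fail(8)=0 chase 'e': 0 ⇒ 1;  out={3}∪out(1)={0,3}
  fail(4) 'dcd': from fail(3)=5 chase 'd': 5→0 ⇒ 2;  out={1}∪out(2)={1}
  fail(7) 'cae': from fail(6)=8 chase 'e': 8 ⇒ 9;  out={2}∪out(9)={0,2,3}

Text stream:
pos 0 'a': at 8
pos 1 'd': at 2 ·f
pos 2 'e': at 1 ·f  ** P0@[2:2]
pos 3 'e': at 1 ·f  ** P0@[3:3]
pos 4 'd': at 2 ·f
pos 5 'a': at 8 ·f
pos 6 'c': at 5 ·f
pos 7 'a': at 6
pos 8 'e': at 7  ** P0@[8:8],P2@[6:8],P3@[7:8]
pos 9 'c': at 5 ·f
pos 10 'a': at 6
pos 11 'a': at 8 ·f
pos 12 'b': at 0 ·f
pos 13 'd': at 2
pos 14 'c': at 3
pos 15 'd': at 4  ** P1@[13:15]
pos 16 'a': at 8 ·f
pos 17 'e': at 9  ** P0@[17:17],P3@[16:17]
pos 18 'a': at 8 ·f
pos 19 'e': at 9  ** P0@[19:19],P3@[18:19]
pos 20 'b': at 0 ·f
pos 21 'a': at 8
pos 22 'e': at 9  ** P0@[22:22],P3@[21:22]
pos 23 'c': at 5 ·f
pos 24 'e': at 1 ·f  ** P0@[24:24]
pos 25 'c': at 5 ·f
pos 26 'a': at 6
pos 27 'e': at 7  ** P0@[27:27],P2@[25:27],P3@[26:27]
pos 28 'd': at 2 ·f
pos 29 'c': at 3
pos 30 'd': at 4  ** P1@[28:30]
pos 31 'd': at 2 ·f
pos 32 'c': at 3
pos 33 'd': at 4  ** P1@[31:33]
pos 34 'd': at 2 ·f
pos 35 'd': at 2 ·f
pos 36 'd': at 2 ·f
pos 37 'e': at 1 ·f  ** P0@[37:37]
pos 38 'c': at 5 ·f
pos 39 'a': at 6
pos 40 'e': at 7  ** P0@[40:40],P2@[38:40],P3@[39:40]
pos 41 'e': at 1 ·f  ** P0@[41:41]
pos 42 'a': at 8 ·f
pos 43 'e': at 9  ** P0@[43:43],P3@[42:43]
pos 44 'c': at 5 ·f
pos 45 'a': at 6
pos 46 'e': at 7  ** P0@[46:46],P2@[44:46],P3@[45:46]
pos 47 'e': at 1 ·f  ** P0@[47:47]
pos 48 'b': at 0 ·f
pos 49 'd': at 2
pos 50 'c': at 3
pos 51 'd': at 4  ** P1@[49:51]
pos 52 'd': at 2 ·f
pos 53 'e': at 1 ·f  ** P0@[53:53]
pos 54 'c': at 5 ·f
pos 55 'a': at 6
pos 56 'e': at 7  ** P0@[56:56],P2@[54:56],P3@[55:56]
pos 57 'e': at 1 ·f  ** P0@[57:57]
pos 58 'a': at 8 ·f
pos 59 'e': at 9  ** P0@[59:59],P3@[58:59]
pos 60 'a': at 8 ·f

Matches: [[2,0],[3,0],[8,0],[8,2],[8,3],[15,1],[17,0],[17,3],[19,0],[19,3],[22,0],[22,3],[24,0],[27,0],[27,2],[27,3],[30,1],[33,1],[37,0],[40,0],[40,2],[40,3],[41,0],[43,0],[43,3],[46,0],[46,2],[46,3],[47,0],[51,1],[53,0],[56,0],[56,2],[56,3],[57,0],[59,0],[59,3]]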